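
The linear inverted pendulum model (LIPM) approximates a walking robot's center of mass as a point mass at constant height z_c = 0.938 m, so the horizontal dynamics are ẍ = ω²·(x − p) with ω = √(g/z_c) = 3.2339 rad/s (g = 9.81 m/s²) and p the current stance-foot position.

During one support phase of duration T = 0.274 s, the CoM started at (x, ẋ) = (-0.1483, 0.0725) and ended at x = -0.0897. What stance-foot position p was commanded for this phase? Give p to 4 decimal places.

ωT = 3.2339·0.274 = 0.886089; cosh(ωT) = 1.418944, sinh(ωT) = 1.006679
x(T) = p + (x₀−p)·cosh(ωT) + (ẋ₀/ω)·sinh(ωT) ⇒ p·(1 − cosh) = x(T) − x₀·cosh − (ẋ₀/ω)·sinh
numerator   = -0.0897 − (-0.1483)·1.418944 − (0.0725/3.2339)·1.006679 = 0.098161
denominator = 1 − 1.418944 = -0.418944
p = 0.098161 / -0.418944 = -0.2343

p = -0.2343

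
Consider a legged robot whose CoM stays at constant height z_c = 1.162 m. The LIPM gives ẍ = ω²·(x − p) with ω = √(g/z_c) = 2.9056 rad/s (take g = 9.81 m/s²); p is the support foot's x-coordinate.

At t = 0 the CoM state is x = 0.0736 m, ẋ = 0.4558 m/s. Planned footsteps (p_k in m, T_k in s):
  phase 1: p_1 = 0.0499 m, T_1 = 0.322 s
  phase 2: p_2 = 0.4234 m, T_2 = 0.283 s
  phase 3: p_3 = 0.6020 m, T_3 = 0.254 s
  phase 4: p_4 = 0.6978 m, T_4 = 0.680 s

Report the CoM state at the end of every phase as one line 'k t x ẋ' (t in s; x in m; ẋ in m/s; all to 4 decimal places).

phase 1: p=0.0499, T=0.322, ωT=0.935603, cosh=1.470550, sinh=1.078201; start (x,ẋ)=(0.073600, 0.455800) → end (x,ẋ)=(0.253889, 0.744524)
phase 2: p=0.4234, T=0.283, ωT=0.822285, cosh=1.357560, sinh=0.918133; start (x,ẋ)=(0.253889, 0.744524) → end (x,ẋ)=(0.428539, 0.558527)
phase 3: p=0.6020, T=0.254, ωT=0.738022, cosh=1.284927, sinh=0.806868; start (x,ẋ)=(0.428539, 0.558527) → end (x,ẋ)=(0.534215, 0.310997)
phase 4: p=0.6978, T=0.680, ωT=1.975808, cosh=3.675547, sinh=3.536898; start (x,ẋ)=(0.534215, 0.310997) → end (x,ẋ)=(0.475102, -0.538049)

1 0.3220 0.2539 0.7445
2 0.6050 0.4285 0.5585
3 0.8590 0.5342 0.3110
4 1.5390 0.4751 -0.5380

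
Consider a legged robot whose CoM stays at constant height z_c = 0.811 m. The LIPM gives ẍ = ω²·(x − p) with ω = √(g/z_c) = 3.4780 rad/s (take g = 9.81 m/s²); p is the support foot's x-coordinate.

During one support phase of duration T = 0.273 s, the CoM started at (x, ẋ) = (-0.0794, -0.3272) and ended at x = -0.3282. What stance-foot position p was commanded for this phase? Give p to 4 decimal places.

ωT = 3.4780·0.273 = 0.949494; cosh(ωT) = 1.485669, sinh(ωT) = 1.098732
x(T) = p + (x₀−p)·cosh(ωT) + (ẋ₀/ω)·sinh(ωT) ⇒ p·(1 − cosh) = x(T) − x₀·cosh − (ẋ₀/ω)·sinh
numerator   = -0.3282 − (-0.0794)·1.485669 − (-0.3272/3.4780)·1.098732 = -0.106872
denominator = 1 − 1.485669 = -0.485669
p = -0.106872 / -0.485669 = 0.2201

p = 0.2201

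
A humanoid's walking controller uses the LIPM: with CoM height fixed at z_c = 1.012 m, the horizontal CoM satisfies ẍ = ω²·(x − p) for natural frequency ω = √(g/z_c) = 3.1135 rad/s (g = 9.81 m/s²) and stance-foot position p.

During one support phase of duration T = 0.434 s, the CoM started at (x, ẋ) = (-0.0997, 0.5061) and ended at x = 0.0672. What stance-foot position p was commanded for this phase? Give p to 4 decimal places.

ωT = 3.1135·0.434 = 1.351259; cosh(ωT) = 2.060600, sinh(ωT) = 1.801686
x(T) = p + (x₀−p)·cosh(ωT) + (ẋ₀/ω)·sinh(ωT) ⇒ p·(1 − cosh) = x(T) − x₀·cosh − (ẋ₀/ω)·sinh
numerator   = 0.0672 − (-0.0997)·2.060600 − (0.5061/3.1135)·1.801686 = -0.020223
denominator = 1 − 2.060600 = -1.060600
p = -0.020223 / -1.060600 = 0.0191

p = 0.0191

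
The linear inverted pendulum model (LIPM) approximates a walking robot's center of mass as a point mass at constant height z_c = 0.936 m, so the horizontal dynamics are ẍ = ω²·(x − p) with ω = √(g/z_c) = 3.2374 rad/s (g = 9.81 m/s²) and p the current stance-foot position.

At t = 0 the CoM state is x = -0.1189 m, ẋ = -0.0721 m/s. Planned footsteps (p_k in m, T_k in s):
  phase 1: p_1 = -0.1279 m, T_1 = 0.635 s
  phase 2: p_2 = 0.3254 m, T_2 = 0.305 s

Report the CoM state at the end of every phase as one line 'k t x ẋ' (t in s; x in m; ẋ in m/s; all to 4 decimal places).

1 0.6350 -0.1777 -0.1743
2 0.9400 -0.5058 -2.1492

phase 1: p=-0.1279, T=0.635, ωT=2.055749, cosh=3.970342, sinh=3.842345; start (x,ẋ)=(-0.118900, -0.072100) → end (x,ẋ)=(-0.177740, -0.174309)
phase 2: p=0.3254, T=0.305, ωT=0.987407, cosh=1.528403, sinh=1.155862; start (x,ẋ)=(-0.177740, -0.174309) → end (x,ẋ)=(-0.505834, -2.149156)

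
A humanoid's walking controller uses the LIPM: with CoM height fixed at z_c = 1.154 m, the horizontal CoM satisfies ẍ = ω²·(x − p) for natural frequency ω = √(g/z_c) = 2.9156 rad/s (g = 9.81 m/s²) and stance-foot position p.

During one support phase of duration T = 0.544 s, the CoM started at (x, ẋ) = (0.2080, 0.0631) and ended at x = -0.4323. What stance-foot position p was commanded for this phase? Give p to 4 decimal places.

ωT = 2.9156·0.544 = 1.586086; cosh(ωT) = 2.544660, sinh(ωT) = 2.339935
x(T) = p + (x₀−p)·cosh(ωT) + (ẋ₀/ω)·sinh(ωT) ⇒ p·(1 − cosh) = x(T) − x₀·cosh − (ẋ₀/ω)·sinh
numerator   = -0.4323 − (0.2080)·2.544660 − (0.0631/2.9156)·2.339935 = -1.012231
denominator = 1 − 2.544660 = -1.544660
p = -1.012231 / -1.544660 = 0.6553

p = 0.6553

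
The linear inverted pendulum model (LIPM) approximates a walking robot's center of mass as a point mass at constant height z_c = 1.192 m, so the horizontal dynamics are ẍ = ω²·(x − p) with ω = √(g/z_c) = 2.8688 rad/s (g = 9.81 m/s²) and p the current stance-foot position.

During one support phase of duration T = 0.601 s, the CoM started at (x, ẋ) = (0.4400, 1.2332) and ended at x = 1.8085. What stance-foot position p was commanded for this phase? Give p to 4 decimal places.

p = 0.3335

ωT = 2.8688·0.601 = 1.724149; cosh(ωT) = 2.893035, sinh(ωT) = 2.714710
x(T) = p + (x₀−p)·cosh(ωT) + (ẋ₀/ω)·sinh(ωT) ⇒ p·(1 − cosh) = x(T) − x₀·cosh − (ẋ₀/ω)·sinh
numerator   = 1.8085 − (0.4400)·2.893035 − (1.2332/2.8688)·2.714710 = -0.631398
denominator = 1 − 2.893035 = -1.893035
p = -0.631398 / -1.893035 = 0.3335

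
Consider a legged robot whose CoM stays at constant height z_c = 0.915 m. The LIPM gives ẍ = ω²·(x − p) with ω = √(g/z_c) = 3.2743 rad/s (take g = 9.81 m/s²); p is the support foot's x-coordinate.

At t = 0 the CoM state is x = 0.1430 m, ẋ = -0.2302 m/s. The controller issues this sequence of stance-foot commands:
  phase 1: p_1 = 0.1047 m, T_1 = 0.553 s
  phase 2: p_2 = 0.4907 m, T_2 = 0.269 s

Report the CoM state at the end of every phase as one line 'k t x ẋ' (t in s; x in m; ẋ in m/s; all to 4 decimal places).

1 0.5530 0.0157 -0.3495
2 0.8220 -0.2874 -2.0479

phase 1: p=0.1047, T=0.553, ωT=1.810688, cosh=3.139097, sinh=2.975555; start (x,ẋ)=(0.143000, -0.230200) → end (x,ẋ)=(0.015731, -0.349469)
phase 2: p=0.4907, T=0.269, ωT=0.880787, cosh=1.413627, sinh=0.999170; start (x,ẋ)=(0.015731, -0.349469) → end (x,ẋ)=(-0.287372, -2.047920)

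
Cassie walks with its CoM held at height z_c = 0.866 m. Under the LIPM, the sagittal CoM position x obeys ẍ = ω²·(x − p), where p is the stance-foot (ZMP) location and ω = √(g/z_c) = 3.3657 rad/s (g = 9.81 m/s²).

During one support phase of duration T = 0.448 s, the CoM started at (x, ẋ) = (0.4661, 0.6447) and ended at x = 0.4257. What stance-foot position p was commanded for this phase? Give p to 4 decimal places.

p = 0.7961

ωT = 3.3657·0.448 = 1.507834; cosh(ωT) = 2.369162, sinh(ωT) = 2.147773
x(T) = p + (x₀−p)·cosh(ωT) + (ẋ₀/ω)·sinh(ωT) ⇒ p·(1 − cosh) = x(T) − x₀·cosh − (ẋ₀/ω)·sinh
numerator   = 0.4257 − (0.4661)·2.369162 − (0.6447/3.3657)·2.147773 = -1.089972
denominator = 1 − 2.369162 = -1.369162
p = -1.089972 / -1.369162 = 0.7961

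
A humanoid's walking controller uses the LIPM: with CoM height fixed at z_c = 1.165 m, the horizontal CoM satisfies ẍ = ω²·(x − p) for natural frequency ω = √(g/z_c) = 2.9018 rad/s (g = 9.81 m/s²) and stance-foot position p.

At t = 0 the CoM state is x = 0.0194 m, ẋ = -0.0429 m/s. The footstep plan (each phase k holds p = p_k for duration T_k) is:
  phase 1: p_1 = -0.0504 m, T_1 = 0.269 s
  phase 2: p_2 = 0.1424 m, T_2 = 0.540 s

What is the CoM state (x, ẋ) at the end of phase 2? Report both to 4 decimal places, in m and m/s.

phase 1: p=-0.0504, T=0.269, ωT=0.780584, cosh=1.320443, sinh=0.862304; start (x,ẋ)=(0.019400, -0.042900) → end (x,ẋ)=(0.029019, 0.118009)
phase 2: p=0.1424, T=0.540, ωT=1.566972, cosh=2.500396, sinh=2.291720; start (x,ẋ)=(0.029019, 0.118009) → end (x,ẋ)=(-0.047900, -0.458929)

x = -0.0479, ẋ = -0.4589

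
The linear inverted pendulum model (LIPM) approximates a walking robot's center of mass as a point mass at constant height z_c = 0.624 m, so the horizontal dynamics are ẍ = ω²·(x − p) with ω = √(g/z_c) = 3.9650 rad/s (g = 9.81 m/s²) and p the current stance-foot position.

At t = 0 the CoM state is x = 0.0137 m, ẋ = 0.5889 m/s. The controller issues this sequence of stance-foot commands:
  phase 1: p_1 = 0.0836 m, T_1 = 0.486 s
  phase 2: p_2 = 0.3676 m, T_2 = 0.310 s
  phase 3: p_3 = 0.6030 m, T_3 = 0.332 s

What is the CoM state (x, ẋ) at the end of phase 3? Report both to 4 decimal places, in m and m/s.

x = 1.7524, ẋ = 4.9059

phase 1: p=0.0836, T=0.486, ωT=1.926990, cosh=3.507195, sinh=3.361609; start (x,ẋ)=(0.013700, 0.588900) → end (x,ẋ)=(0.337729, 1.133705)
phase 2: p=0.3676, T=0.310, ωT=1.229150, cosh=1.855432, sinh=1.562891; start (x,ẋ)=(0.337729, 1.133705) → end (x,ẋ)=(0.759050, 1.918405)
phase 3: p=0.6030, T=0.332, ωT=1.316380, cosh=1.998999, sinh=1.730895; start (x,ẋ)=(0.759050, 1.918405) → end (x,ẋ)=(1.752412, 4.905864)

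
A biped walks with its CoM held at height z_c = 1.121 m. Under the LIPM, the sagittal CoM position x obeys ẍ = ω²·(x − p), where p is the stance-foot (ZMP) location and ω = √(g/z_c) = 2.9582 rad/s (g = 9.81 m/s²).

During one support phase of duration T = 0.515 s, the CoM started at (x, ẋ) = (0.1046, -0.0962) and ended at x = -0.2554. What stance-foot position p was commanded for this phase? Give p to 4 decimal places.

ωT = 2.9582·0.515 = 1.523473; cosh(ωT) = 2.403043, sinh(ωT) = 2.185089
x(T) = p + (x₀−p)·cosh(ωT) + (ẋ₀/ω)·sinh(ωT) ⇒ p·(1 − cosh) = x(T) − x₀·cosh − (ẋ₀/ω)·sinh
numerator   = -0.2554 − (0.1046)·2.403043 − (-0.0962/2.9582)·2.185089 = -0.435700
denominator = 1 − 2.403043 = -1.403043
p = -0.435700 / -1.403043 = 0.3105

p = 0.3105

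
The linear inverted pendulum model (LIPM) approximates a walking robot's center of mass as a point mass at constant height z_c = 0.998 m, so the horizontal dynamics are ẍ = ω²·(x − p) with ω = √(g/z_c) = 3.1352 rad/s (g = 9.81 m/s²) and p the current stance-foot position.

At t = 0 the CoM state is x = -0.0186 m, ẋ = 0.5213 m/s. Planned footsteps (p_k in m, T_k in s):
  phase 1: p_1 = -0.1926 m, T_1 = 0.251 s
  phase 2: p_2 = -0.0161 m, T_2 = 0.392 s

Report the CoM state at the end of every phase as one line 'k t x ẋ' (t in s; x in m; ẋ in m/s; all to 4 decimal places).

1 0.2510 0.1829 1.1662
2 0.6430 0.9343 3.1384

phase 1: p=-0.1926, T=0.251, ωT=0.786935, cosh=1.325946, sinh=0.870708; start (x,ẋ)=(-0.018600, 0.521300) → end (x,ẋ)=(0.182890, 1.166208)
phase 2: p=-0.0161, T=0.392, ωT=1.228998, cosh=1.855195, sinh=1.562610; start (x,ẋ)=(0.182890, 1.166208) → end (x,ẋ)=(0.934313, 3.138415)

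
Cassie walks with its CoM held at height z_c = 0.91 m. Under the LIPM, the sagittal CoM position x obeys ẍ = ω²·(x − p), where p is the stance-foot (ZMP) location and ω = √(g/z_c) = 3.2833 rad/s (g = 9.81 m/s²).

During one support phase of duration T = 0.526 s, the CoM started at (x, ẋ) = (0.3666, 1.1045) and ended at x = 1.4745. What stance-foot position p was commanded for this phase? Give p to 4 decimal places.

p = 0.2657

ωT = 3.2833·0.526 = 1.727016; cosh(ωT) = 2.900830, sinh(ωT) = 2.723016
x(T) = p + (x₀−p)·cosh(ωT) + (ẋ₀/ω)·sinh(ωT) ⇒ p·(1 − cosh) = x(T) − x₀·cosh − (ẋ₀/ω)·sinh
numerator   = 1.4745 − (0.3666)·2.900830 − (1.1045/3.2833)·2.723016 = -0.504965
denominator = 1 − 2.900830 = -1.900830
p = -0.504965 / -1.900830 = 0.2657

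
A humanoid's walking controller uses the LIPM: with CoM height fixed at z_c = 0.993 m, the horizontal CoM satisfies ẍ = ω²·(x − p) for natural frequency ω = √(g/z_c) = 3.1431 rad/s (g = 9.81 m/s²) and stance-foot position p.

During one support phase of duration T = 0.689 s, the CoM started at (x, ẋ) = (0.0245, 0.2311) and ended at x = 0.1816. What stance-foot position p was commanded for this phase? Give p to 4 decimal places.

p = 0.0711

ωT = 3.1431·0.689 = 2.165596; cosh(ωT) = 4.417239, sinh(ωT) = 4.302557
x(T) = p + (x₀−p)·cosh(ωT) + (ẋ₀/ω)·sinh(ωT) ⇒ p·(1 − cosh) = x(T) − x₀·cosh − (ẋ₀/ω)·sinh
numerator   = 0.1816 − (0.0245)·4.417239 − (0.2311/3.1431)·4.302557 = -0.242973
denominator = 1 − 4.417239 = -3.417239
p = -0.242973 / -3.417239 = 0.0711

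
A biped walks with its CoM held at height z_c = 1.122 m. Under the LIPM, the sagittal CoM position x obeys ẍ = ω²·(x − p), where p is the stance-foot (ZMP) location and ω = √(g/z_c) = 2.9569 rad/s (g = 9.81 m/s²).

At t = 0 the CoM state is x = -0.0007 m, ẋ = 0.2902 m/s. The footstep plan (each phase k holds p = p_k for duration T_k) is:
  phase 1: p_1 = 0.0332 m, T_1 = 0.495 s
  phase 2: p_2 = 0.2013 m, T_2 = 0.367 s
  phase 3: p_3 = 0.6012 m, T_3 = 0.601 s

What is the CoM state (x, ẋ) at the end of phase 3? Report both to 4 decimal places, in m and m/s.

x = 0.3381, ẋ = -0.5445

phase 1: p=0.0332, T=0.495, ωT=1.463666, cosh=2.276579, sinh=2.045193; start (x,ẋ)=(-0.000700, 0.290200) → end (x,ẋ)=(0.156746, 0.455655)
phase 2: p=0.2013, T=0.367, ωT=1.085182, cosh=1.648910, sinh=1.311070; start (x,ẋ)=(0.156746, 0.455655) → end (x,ẋ)=(0.329869, 0.578612)
phase 3: p=0.6012, T=0.601, ωT=1.777097, cosh=3.040897, sinh=2.871769; start (x,ẋ)=(0.329869, 0.578612) → end (x,ẋ)=(0.338064, -0.544517)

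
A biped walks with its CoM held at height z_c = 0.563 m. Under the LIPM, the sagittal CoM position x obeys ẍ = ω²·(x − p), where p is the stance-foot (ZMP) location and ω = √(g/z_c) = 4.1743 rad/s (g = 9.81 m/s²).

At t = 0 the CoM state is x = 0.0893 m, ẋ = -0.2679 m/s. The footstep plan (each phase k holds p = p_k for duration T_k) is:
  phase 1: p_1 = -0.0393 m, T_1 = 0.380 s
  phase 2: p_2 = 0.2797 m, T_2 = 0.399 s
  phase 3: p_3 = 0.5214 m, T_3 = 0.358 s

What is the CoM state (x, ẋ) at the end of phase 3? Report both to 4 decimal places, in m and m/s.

phase 1: p=-0.0393, T=0.380, ωT=1.586234, cosh=2.545006, sinh=2.340311; start (x,ẋ)=(0.089300, -0.267900) → end (x,ẋ)=(0.137790, 0.574507)
phase 2: p=0.2797, T=0.399, ωT=1.665546, cosh=2.738823, sinh=2.549735; start (x,ẋ)=(0.137790, 0.574507) → end (x,ẋ)=(0.241953, 0.063076)
phase 3: p=0.5214, T=0.358, ωT=1.494399, cosh=2.340521, sinh=2.116138; start (x,ẋ)=(0.241953, 0.063076) → end (x,ẋ)=(-0.100675, -2.320834)

x = -0.1007, ẋ = -2.3208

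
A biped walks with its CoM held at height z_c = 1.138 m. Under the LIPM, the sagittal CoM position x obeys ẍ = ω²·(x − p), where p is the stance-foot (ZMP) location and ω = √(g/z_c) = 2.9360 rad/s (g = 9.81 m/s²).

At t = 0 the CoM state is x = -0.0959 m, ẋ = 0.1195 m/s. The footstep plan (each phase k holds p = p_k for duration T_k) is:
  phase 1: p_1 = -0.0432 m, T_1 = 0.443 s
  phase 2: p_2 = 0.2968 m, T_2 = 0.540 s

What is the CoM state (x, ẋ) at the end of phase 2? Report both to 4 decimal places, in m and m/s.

phase 1: p=-0.0432, T=0.443, ωT=1.300648, cosh=1.972015, sinh=1.699660; start (x,ẋ)=(-0.095900, 0.119500) → end (x,ẋ)=(-0.077946, -0.027328)
phase 2: p=0.2968, T=0.540, ωT=1.585440, cosh=2.543148, sinh=2.338291; start (x,ẋ)=(-0.077946, -0.027328) → end (x,ẋ)=(-0.678000, -2.642215)

x = -0.6780, ẋ = -2.6422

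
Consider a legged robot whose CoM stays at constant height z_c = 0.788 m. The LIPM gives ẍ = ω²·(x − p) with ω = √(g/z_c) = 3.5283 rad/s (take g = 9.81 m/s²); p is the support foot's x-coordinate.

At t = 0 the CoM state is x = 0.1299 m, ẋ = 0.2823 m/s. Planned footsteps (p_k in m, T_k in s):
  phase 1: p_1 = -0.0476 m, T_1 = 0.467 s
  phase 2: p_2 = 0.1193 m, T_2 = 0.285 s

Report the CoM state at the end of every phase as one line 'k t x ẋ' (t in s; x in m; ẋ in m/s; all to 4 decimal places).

1 0.4670 0.6307 2.3270
2 0.7520 1.6925 5.7419

phase 1: p=-0.0476, T=0.467, ωT=1.647716, cosh=2.693795, sinh=2.501306; start (x,ẋ)=(0.129900, 0.282300) → end (x,ẋ)=(0.630679, 2.326959)
phase 2: p=0.1193, T=0.285, ωT=1.005565, cosh=1.549645, sinh=1.183807; start (x,ẋ)=(0.630679, 2.326959) → end (x,ẋ)=(1.692492, 5.741902)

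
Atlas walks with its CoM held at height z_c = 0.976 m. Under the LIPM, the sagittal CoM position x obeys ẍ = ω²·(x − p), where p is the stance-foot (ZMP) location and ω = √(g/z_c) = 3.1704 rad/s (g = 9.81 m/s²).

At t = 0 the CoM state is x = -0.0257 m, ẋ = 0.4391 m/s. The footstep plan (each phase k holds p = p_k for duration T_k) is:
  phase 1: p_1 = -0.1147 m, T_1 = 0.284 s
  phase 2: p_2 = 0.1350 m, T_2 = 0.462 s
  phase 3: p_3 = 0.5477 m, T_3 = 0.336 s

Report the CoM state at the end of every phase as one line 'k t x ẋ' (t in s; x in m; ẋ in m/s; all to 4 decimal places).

1 0.2840 0.1551 0.9193
2 0.7460 0.7746 2.2254
3 1.0820 1.8133 4.5317

phase 1: p=-0.1147, T=0.284, ωT=0.900394, cosh=1.433491, sinh=1.027081; start (x,ẋ)=(-0.025700, 0.439100) → end (x,ẋ)=(0.155131, 0.919253)
phase 2: p=0.1350, T=0.462, ωT=1.464725, cosh=2.278747, sinh=2.047605; start (x,ẋ)=(0.155131, 0.919253) → end (x,ẋ)=(0.774574, 2.225431)
phase 3: p=0.5477, T=0.336, ωT=1.065254, cosh=1.623109, sinh=1.278468; start (x,ẋ)=(0.774574, 2.225431) → end (x,ẋ)=(1.813349, 4.531694)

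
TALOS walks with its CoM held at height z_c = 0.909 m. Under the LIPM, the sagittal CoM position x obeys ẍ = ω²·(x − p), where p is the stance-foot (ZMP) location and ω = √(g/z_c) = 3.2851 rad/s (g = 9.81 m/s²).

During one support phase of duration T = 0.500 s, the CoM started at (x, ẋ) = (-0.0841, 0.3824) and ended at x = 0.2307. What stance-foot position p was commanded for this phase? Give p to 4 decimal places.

ωT = 3.2851·0.500 = 1.642550; cosh(ωT) = 2.680909, sinh(ωT) = 2.487423
x(T) = p + (x₀−p)·cosh(ωT) + (ẋ₀/ω)·sinh(ωT) ⇒ p·(1 − cosh) = x(T) − x₀·cosh − (ẋ₀/ω)·sinh
numerator   = 0.2307 − (-0.0841)·2.680909 − (0.3824/3.2851)·2.487423 = 0.166618
denominator = 1 − 2.680909 = -1.680909
p = 0.166618 / -1.680909 = -0.0991

p = -0.0991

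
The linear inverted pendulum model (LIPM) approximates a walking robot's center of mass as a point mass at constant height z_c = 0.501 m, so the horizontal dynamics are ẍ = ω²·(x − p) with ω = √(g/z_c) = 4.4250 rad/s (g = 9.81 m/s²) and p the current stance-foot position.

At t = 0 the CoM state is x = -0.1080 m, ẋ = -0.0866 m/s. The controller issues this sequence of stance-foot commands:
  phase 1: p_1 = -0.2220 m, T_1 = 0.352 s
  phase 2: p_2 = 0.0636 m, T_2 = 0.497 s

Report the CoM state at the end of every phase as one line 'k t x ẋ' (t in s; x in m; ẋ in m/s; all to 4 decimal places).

1 0.3520 0.0162 0.9296
2 0.8490 0.7829 3.3093

phase 1: p=-0.2220, T=0.352, ωT=1.557600, cosh=2.479027, sinh=2.268386; start (x,ẋ)=(-0.108000, -0.086600) → end (x,ẋ)=(0.016215, 0.929604)
phase 2: p=0.0636, T=0.497, ωT=2.199225, cosh=4.564455, sinh=4.453566; start (x,ẋ)=(0.016215, 0.929604) → end (x,ẋ)=(0.782920, 3.309325)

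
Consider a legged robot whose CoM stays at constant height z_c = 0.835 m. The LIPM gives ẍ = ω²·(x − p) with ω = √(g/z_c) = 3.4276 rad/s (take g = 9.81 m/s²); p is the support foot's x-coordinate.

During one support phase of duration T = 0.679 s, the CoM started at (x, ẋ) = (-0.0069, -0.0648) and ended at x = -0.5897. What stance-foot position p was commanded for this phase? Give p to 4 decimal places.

ωT = 3.4276·0.679 = 2.327340; cosh(ωT) = 5.174099, sinh(ωT) = 5.076544
x(T) = p + (x₀−p)·cosh(ωT) + (ẋ₀/ω)·sinh(ωT) ⇒ p·(1 − cosh) = x(T) − x₀·cosh − (ẋ₀/ω)·sinh
numerator   = -0.5897 − (-0.0069)·5.174099 − (-0.0648/3.4276)·5.076544 = -0.458025
denominator = 1 − 5.174099 = -4.174099
p = -0.458025 / -4.174099 = 0.1097

p = 0.1097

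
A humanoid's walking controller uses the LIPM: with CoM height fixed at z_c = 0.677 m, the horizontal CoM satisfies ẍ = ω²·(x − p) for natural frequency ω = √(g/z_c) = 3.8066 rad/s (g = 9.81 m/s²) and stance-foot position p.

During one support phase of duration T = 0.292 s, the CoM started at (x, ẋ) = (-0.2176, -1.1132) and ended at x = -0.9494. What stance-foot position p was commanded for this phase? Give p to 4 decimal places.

ωT = 3.8066·0.292 = 1.111527; cosh(ωT) = 1.684026, sinh(ωT) = 1.354970
x(T) = p + (x₀−p)·cosh(ωT) + (ẋ₀/ω)·sinh(ωT) ⇒ p·(1 − cosh) = x(T) − x₀·cosh − (ẋ₀/ω)·sinh
numerator   = -0.9494 − (-0.2176)·1.684026 − (-1.1132/3.8066)·1.354970 = -0.186709
denominator = 1 − 1.684026 = -0.684026
p = -0.186709 / -0.684026 = 0.2730

p = 0.2730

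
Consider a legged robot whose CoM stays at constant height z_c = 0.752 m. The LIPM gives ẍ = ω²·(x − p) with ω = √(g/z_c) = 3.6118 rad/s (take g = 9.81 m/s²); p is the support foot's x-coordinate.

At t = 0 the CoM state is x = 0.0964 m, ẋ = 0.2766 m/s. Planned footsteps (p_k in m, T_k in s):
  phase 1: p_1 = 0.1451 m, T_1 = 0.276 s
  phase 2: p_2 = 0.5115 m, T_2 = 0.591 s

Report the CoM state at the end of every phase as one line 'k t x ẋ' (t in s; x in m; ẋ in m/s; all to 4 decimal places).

1 0.2760 0.1598 0.2199
2 0.8670 -0.7422 -4.3519

phase 1: p=0.1451, T=0.276, ωT=0.996857, cosh=1.539394, sinh=1.170357; start (x,ẋ)=(0.096400, 0.276600) → end (x,ẋ)=(0.159760, 0.219937)
phase 2: p=0.5115, T=0.591, ωT=2.134574, cosh=4.285869, sinh=4.167574; start (x,ẋ)=(0.159760, 0.219937) → end (x,ẋ)=(-0.742231, -4.351924)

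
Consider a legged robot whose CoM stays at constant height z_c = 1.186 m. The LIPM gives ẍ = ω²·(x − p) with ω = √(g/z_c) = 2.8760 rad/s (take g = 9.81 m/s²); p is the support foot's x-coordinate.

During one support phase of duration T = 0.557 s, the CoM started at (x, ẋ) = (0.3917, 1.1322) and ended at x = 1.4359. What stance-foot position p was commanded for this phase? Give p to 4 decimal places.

ωT = 2.8760·0.557 = 1.601932; cosh(ωT) = 2.582059, sinh(ωT) = 2.380552
x(T) = p + (x₀−p)·cosh(ωT) + (ẋ₀/ω)·sinh(ωT) ⇒ p·(1 − cosh) = x(T) − x₀·cosh − (ẋ₀/ω)·sinh
numerator   = 1.4359 − (0.3917)·2.582059 − (1.1322/2.8760)·2.380552 = -0.512649
denominator = 1 − 2.582059 = -1.582059
p = -0.512649 / -1.582059 = 0.3240

p = 0.3240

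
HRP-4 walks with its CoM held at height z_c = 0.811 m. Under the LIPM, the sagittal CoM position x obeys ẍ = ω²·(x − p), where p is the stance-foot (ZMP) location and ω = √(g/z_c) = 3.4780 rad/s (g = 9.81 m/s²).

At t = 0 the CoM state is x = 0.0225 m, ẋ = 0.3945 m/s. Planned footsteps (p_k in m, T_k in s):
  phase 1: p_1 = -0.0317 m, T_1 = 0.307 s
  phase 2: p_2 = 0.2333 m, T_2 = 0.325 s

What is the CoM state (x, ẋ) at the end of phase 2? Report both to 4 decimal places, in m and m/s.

phase 1: p=-0.0317, T=0.307, ωT=1.067746, cosh=1.626299, sinh=1.282517; start (x,ẋ)=(0.022500, 0.394500) → end (x,ẋ)=(0.201918, 0.883339)
phase 2: p=0.2333, T=0.325, ωT=1.130350, cosh=1.709830, sinh=1.386910; start (x,ẋ)=(0.201918, 0.883339) → end (x,ẋ)=(0.531888, 1.358982)

x = 0.5319, ẋ = 1.3590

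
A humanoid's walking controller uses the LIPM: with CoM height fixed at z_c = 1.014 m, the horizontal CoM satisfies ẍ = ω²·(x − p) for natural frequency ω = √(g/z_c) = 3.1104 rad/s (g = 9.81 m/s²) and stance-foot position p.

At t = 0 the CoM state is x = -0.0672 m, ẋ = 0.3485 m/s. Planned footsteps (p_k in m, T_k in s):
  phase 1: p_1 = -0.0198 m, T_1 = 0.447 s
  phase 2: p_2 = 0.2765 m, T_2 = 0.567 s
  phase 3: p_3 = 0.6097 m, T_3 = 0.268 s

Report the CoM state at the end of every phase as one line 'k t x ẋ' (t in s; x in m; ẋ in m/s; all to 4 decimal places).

phase 1: p=-0.0198, T=0.447, ωT=1.390349, cosh=2.132620, sinh=1.883631; start (x,ẋ)=(-0.067200, 0.348500) → end (x,ẋ)=(0.090162, 0.465509)
phase 2: p=0.2765, T=0.567, ωT=1.763597, cosh=3.002404, sinh=2.830977; start (x,ẋ)=(0.090162, 0.465509) → end (x,ẋ)=(0.140729, -0.243145)
phase 3: p=0.6097, T=0.268, ωT=0.833587, cosh=1.368024, sinh=0.933536; start (x,ẋ)=(0.140729, -0.243145) → end (x,ẋ)=(-0.104840, -1.694367)

1 0.4470 0.0902 0.4655
2 1.0140 0.1407 -0.2431
3 1.2820 -0.1048 -1.6944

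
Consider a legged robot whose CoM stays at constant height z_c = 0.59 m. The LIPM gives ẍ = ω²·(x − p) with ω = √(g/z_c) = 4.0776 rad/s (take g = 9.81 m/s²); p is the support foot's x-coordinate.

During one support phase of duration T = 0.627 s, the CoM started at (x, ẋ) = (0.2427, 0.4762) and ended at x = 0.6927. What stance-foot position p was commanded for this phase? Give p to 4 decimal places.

p = 0.2971

ωT = 4.0776·0.627 = 2.556655; cosh(ωT) = 6.485093, sinh(ωT) = 6.407529
x(T) = p + (x₀−p)·cosh(ωT) + (ẋ₀/ω)·sinh(ωT) ⇒ p·(1 − cosh) = x(T) − x₀·cosh − (ẋ₀/ω)·sinh
numerator   = 0.6927 − (0.2427)·6.485093 − (0.4762/4.0776)·6.407529 = -1.629531
denominator = 1 − 6.485093 = -5.485093
p = -1.629531 / -5.485093 = 0.2971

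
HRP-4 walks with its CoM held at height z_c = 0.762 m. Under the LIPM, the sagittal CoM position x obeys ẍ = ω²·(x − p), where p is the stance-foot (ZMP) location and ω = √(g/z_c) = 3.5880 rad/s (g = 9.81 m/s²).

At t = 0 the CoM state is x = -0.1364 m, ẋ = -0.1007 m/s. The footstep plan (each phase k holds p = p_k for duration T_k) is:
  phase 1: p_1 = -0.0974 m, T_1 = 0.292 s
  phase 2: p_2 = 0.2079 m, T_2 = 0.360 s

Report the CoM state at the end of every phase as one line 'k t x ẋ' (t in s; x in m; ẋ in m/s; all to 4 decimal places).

phase 1: p=-0.0974, T=0.292, ωT=1.047696, cosh=1.600910, sinh=1.250165; start (x,ẋ)=(-0.136400, -0.100700) → end (x,ẋ)=(-0.194922, -0.336150)
phase 2: p=0.2079, T=0.360, ωT=1.291680, cosh=1.956852, sinh=1.682043; start (x,ẋ)=(-0.194922, -0.336150) → end (x,ẋ)=(-0.737949, -3.088896)

1 0.2920 -0.1949 -0.3361
2 0.6520 -0.7379 -3.0889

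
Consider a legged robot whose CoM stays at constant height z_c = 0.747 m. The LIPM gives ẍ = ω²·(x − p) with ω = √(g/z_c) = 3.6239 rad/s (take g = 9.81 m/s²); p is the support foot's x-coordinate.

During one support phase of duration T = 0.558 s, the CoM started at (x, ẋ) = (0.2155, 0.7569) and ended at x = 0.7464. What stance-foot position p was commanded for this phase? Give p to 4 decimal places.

ωT = 3.6239·0.558 = 2.022136; cosh(ωT) = 3.843409, sinh(ωT) = 3.711037
x(T) = p + (x₀−p)·cosh(ωT) + (ẋ₀/ω)·sinh(ωT) ⇒ p·(1 − cosh) = x(T) − x₀·cosh − (ẋ₀/ω)·sinh
numerator   = 0.7464 − (0.2155)·3.843409 − (0.7569/3.6239)·3.711037 = -0.856954
denominator = 1 − 3.843409 = -2.843409
p = -0.856954 / -2.843409 = 0.3014

p = 0.3014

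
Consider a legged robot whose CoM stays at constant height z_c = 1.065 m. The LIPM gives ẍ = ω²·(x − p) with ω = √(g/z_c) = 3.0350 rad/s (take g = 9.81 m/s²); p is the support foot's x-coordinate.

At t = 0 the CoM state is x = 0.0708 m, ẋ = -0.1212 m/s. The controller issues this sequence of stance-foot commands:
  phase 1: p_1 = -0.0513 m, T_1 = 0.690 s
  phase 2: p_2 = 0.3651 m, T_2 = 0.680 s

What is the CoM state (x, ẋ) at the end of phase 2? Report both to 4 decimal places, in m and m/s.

x = 1.3270, ẋ = 3.0723

phase 1: p=-0.0513, T=0.690, ωT=2.094150, cosh=4.120856, sinh=3.997681; start (x,ẋ)=(0.070800, -0.121200) → end (x,ẋ)=(0.292213, 0.981987)
phase 2: p=0.3651, T=0.680, ωT=2.063800, cosh=4.001406, sinh=3.874435; start (x,ẋ)=(0.292213, 0.981987) → end (x,ẋ)=(1.327038, 3.072253)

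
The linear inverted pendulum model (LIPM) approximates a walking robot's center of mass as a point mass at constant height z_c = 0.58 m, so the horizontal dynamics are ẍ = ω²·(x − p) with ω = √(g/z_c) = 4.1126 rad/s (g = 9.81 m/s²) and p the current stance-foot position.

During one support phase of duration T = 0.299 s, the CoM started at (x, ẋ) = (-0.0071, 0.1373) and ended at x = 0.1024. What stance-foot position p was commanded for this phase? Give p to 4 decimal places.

p = -0.0740

ωT = 4.1126·0.299 = 1.229667; cosh(ωT) = 1.856241, sinh(ωT) = 1.563851
x(T) = p + (x₀−p)·cosh(ωT) + (ẋ₀/ω)·sinh(ωT) ⇒ p·(1 − cosh) = x(T) − x₀·cosh − (ẋ₀/ω)·sinh
numerator   = 0.1024 − (-0.0071)·1.856241 − (0.1373/4.1126)·1.563851 = 0.063370
denominator = 1 − 1.856241 = -0.856241
p = 0.063370 / -0.856241 = -0.0740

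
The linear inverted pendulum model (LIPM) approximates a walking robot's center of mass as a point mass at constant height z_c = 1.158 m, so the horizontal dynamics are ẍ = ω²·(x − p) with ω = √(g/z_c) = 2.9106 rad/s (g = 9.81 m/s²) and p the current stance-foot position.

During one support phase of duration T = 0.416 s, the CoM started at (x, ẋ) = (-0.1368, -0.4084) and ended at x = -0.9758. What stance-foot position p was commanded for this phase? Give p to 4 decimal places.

p = 0.6182

ωT = 2.9106·0.416 = 1.210810; cosh(ωT) = 1.827078, sinh(ωT) = 1.529122
x(T) = p + (x₀−p)·cosh(ωT) + (ẋ₀/ω)·sinh(ωT) ⇒ p·(1 − cosh) = x(T) − x₀·cosh − (ẋ₀/ω)·sinh
numerator   = -0.9758 − (-0.1368)·1.827078 − (-0.4084/2.9106)·1.529122 = -0.511297
denominator = 1 − 1.827078 = -0.827078
p = -0.511297 / -0.827078 = 0.6182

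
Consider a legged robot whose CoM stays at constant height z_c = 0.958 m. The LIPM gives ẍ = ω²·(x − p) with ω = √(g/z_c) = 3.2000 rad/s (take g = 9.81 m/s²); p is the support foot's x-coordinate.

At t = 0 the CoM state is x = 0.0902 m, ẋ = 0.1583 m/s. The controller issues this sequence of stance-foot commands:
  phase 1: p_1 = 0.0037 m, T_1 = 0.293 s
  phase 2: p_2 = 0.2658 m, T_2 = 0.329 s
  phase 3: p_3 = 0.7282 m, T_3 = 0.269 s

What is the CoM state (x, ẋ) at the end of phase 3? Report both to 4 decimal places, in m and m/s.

phase 1: p=0.0037, T=0.293, ωT=0.937600, cosh=1.472706, sinh=1.081139; start (x,ẋ)=(0.090200, 0.158300) → end (x,ẋ)=(0.184572, 0.532389)
phase 2: p=0.2658, T=0.329, ωT=1.052800, cosh=1.607312, sinh=1.258352; start (x,ẋ)=(0.184572, 0.532389) → end (x,ẋ)=(0.344595, 0.528630)
phase 3: p=0.7282, T=0.269, ωT=0.860800, cosh=1.393938, sinh=0.971114; start (x,ẋ)=(0.344595, 0.528630) → end (x,ẋ)=(0.353903, -0.455202)

x = 0.3539, ẋ = -0.4552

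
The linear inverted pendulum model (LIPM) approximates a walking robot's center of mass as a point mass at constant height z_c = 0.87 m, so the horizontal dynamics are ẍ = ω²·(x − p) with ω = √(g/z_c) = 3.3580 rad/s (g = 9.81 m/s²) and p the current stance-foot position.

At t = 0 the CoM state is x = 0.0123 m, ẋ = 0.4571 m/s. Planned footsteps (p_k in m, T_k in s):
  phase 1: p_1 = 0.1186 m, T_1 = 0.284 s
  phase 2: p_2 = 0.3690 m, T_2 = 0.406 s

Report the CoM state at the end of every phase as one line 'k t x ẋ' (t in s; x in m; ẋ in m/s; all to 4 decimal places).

1 0.2840 0.1106 0.2868
2 0.6900 -0.0131 -0.9879

phase 1: p=0.1186, T=0.284, ωT=0.953672, cosh=1.490273, sinh=1.104949; start (x,ẋ)=(0.012300, 0.457100) → end (x,ẋ)=(0.110593, 0.286786)
phase 2: p=0.3690, T=0.406, ωT=1.363348, cosh=2.082531, sinh=1.826728; start (x,ẋ)=(0.110593, 0.286786) → end (x,ẋ)=(-0.013132, -0.987869)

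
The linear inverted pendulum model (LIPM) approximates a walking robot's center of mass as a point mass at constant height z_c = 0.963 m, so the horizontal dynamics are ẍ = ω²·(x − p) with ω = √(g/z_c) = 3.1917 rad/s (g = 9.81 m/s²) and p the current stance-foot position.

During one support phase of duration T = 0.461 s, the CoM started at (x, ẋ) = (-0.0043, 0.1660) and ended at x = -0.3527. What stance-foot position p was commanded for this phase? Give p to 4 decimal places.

ωT = 3.1917·0.461 = 1.471374; cosh(ωT) = 2.292412, sinh(ωT) = 2.062802
x(T) = p + (x₀−p)·cosh(ωT) + (ẋ₀/ω)·sinh(ωT) ⇒ p·(1 − cosh) = x(T) − x₀·cosh − (ẋ₀/ω)·sinh
numerator   = -0.3527 − (-0.0043)·2.292412 − (0.1660/3.1917)·2.062802 = -0.450129
denominator = 1 − 2.292412 = -1.292412
p = -0.450129 / -1.292412 = 0.3483

p = 0.3483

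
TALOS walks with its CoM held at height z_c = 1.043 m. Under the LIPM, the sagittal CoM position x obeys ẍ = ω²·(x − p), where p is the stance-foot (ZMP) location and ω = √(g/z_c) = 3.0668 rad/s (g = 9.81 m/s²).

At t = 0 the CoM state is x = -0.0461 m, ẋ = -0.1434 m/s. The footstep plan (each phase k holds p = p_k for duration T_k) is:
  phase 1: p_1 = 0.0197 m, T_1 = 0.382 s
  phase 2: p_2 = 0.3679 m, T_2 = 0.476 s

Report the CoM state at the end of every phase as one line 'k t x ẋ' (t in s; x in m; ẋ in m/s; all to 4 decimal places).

phase 1: p=0.0197, T=0.382, ωT=1.171518, cosh=1.768391, sinh=1.458495; start (x,ẋ)=(-0.046100, -0.143400) → end (x,ẋ)=(-0.164858, -0.547905)
phase 2: p=0.3679, T=0.476, ωT=1.459797, cosh=2.268684, sinh=2.036401; start (x,ẋ)=(-0.164858, -0.547905) → end (x,ẋ)=(-1.204576, -4.570219)

1 0.3820 -0.1649 -0.5479
2 0.8580 -1.2046 -4.5702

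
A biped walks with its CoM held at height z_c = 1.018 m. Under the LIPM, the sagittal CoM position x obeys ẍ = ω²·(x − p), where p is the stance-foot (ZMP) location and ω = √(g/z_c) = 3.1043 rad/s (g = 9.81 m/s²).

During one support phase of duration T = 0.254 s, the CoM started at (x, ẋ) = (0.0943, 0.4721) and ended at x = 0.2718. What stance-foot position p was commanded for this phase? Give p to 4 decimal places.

ωT = 3.1043·0.254 = 0.788492; cosh(ωT) = 1.327303, sinh(ωT) = 0.872774
x(T) = p + (x₀−p)·cosh(ωT) + (ẋ₀/ω)·sinh(ωT) ⇒ p·(1 − cosh) = x(T) − x₀·cosh − (ẋ₀/ω)·sinh
numerator   = 0.2718 − (0.0943)·1.327303 − (0.4721/3.1043)·0.872774 = 0.013904
denominator = 1 − 1.327303 = -0.327303
p = 0.013904 / -0.327303 = -0.0425

p = -0.0425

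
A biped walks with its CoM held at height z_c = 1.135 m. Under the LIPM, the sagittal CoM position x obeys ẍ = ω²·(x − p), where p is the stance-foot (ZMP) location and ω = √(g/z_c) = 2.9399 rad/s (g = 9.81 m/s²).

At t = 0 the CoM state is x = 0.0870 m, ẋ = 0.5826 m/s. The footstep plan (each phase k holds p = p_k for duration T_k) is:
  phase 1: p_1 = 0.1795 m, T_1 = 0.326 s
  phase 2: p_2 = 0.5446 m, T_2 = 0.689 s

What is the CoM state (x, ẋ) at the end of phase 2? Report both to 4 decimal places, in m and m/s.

x = 0.1737, ẋ = -0.9056

phase 1: p=0.1795, T=0.326, ωT=0.958407, cosh=1.495522, sinh=1.112019; start (x,ẋ)=(0.087000, 0.582600) → end (x,ẋ)=(0.261533, 0.568888)
phase 2: p=0.5446, T=0.689, ωT=2.025591, cosh=3.856253, sinh=3.724337; start (x,ẋ)=(0.261533, 0.568888) → end (x,ẋ)=(0.173703, -0.905576)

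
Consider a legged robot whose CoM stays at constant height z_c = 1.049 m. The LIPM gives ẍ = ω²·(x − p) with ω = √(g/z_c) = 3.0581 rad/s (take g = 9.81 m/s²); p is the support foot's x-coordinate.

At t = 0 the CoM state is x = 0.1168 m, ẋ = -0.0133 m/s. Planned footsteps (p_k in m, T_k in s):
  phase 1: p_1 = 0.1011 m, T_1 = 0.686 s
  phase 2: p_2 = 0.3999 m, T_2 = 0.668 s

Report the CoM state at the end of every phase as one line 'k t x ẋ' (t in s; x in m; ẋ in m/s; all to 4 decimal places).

1 0.6860 0.1486 0.1377
2 1.3540 -0.4149 -2.3741

phase 1: p=0.1011, T=0.686, ωT=2.097857, cosh=4.135702, sinh=4.012983; start (x,ẋ)=(0.116800, -0.013300) → end (x,ẋ)=(0.148578, 0.137667)
phase 2: p=0.3999, T=0.668, ωT=2.042811, cosh=3.920960, sinh=3.791296; start (x,ẋ)=(0.148578, 0.137667) → end (x,ẋ)=(-0.414851, -2.374085)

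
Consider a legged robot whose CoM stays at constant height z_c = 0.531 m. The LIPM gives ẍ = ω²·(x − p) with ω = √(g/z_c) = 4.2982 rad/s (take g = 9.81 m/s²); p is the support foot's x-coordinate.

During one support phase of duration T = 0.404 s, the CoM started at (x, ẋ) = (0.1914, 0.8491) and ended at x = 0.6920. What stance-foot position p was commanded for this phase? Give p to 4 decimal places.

ωT = 4.2982·0.404 = 1.736473; cosh(ωT) = 2.926712, sinh(ωT) = 2.750571
x(T) = p + (x₀−p)·cosh(ωT) + (ẋ₀/ω)·sinh(ωT) ⇒ p·(1 − cosh) = x(T) − x₀·cosh − (ẋ₀/ω)·sinh
numerator   = 0.6920 − (0.1914)·2.926712 − (0.8491/4.2982)·2.750571 = -0.411542
denominator = 1 − 2.926712 = -1.926712
p = -0.411542 / -1.926712 = 0.2136

p = 0.2136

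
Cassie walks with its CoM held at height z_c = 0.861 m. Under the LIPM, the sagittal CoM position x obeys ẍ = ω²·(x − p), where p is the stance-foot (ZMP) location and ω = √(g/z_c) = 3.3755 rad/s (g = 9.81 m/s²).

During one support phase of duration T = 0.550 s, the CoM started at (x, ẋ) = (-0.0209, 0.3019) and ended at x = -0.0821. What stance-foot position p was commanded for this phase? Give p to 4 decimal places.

p = 0.1285

ωT = 3.3755·0.550 = 1.856525; cosh(ωT) = 3.278834, sinh(ωT) = 3.122619
x(T) = p + (x₀−p)·cosh(ωT) + (ẋ₀/ω)·sinh(ωT) ⇒ p·(1 − cosh) = x(T) − x₀·cosh − (ẋ₀/ω)·sinh
numerator   = -0.0821 − (-0.0209)·3.278834 − (0.3019/3.3755)·3.122619 = -0.292855
denominator = 1 − 3.278834 = -2.278834
p = -0.292855 / -2.278834 = 0.1285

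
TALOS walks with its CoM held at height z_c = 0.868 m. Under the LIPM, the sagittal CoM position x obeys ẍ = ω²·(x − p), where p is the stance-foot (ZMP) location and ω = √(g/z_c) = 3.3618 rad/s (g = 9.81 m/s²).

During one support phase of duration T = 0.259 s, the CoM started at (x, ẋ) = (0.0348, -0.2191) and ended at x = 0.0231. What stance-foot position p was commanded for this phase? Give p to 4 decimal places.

p = -0.0953

ωT = 3.3618·0.259 = 0.870706; cosh(ωT) = 1.403626, sinh(ωT) = 0.984971
x(T) = p + (x₀−p)·cosh(ωT) + (ẋ₀/ω)·sinh(ωT) ⇒ p·(1 − cosh) = x(T) − x₀·cosh − (ẋ₀/ω)·sinh
numerator   = 0.0231 − (0.0348)·1.403626 − (-0.2191/3.3618)·0.984971 = 0.038448
denominator = 1 − 1.403626 = -0.403626
p = 0.038448 / -0.403626 = -0.0953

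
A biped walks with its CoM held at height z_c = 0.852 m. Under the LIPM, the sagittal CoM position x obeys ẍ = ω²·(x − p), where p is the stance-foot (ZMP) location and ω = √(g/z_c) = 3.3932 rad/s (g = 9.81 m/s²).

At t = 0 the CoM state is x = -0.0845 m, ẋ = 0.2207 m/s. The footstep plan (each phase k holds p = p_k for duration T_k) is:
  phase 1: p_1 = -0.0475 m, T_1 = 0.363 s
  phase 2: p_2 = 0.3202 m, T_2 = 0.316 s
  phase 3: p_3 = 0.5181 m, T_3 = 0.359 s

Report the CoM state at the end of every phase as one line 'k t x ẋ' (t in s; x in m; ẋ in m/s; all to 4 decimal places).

phase 1: p=-0.0475, T=0.363, ωT=1.231732, cosh=1.859473, sinh=1.567686; start (x,ẋ)=(-0.084500, 0.220700) → end (x,ẋ)=(-0.014335, 0.213565)
phase 2: p=0.3202, T=0.316, ωT=1.072251, cosh=1.632094, sinh=1.289856; start (x,ẋ)=(-0.014335, 0.213565) → end (x,ẋ)=(-0.144610, -1.115616)
phase 3: p=0.5181, T=0.359, ωT=1.218159, cosh=1.838366, sinh=1.542591; start (x,ẋ)=(-0.144610, -1.115616) → end (x,ẋ)=(-1.207377, -5.519749)

1 0.3630 -0.0143 0.2136
2 0.6790 -0.1446 -1.1156
3 1.0380 -1.2074 -5.5197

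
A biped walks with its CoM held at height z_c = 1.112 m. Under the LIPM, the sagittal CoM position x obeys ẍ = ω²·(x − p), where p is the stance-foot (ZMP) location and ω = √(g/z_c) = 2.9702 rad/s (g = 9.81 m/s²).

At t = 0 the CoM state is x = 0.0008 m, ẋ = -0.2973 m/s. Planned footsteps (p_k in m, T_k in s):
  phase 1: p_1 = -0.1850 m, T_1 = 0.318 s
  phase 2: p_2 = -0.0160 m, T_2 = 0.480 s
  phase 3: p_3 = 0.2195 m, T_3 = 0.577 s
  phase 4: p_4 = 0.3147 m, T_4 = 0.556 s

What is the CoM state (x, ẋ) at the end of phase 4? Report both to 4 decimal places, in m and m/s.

x = -0.2601, ẋ = -1.6273

phase 1: p=-0.1850, T=0.318, ωT=0.944524, cosh=1.480226, sinh=1.091362; start (x,ẋ)=(0.000800, -0.297300) → end (x,ẋ)=(-0.019213, 0.162211)
phase 2: p=-0.0160, T=0.480, ωT=1.425696, cosh=2.200547, sinh=1.960206; start (x,ẋ)=(-0.019213, 0.162211) → end (x,ẋ)=(0.083982, 0.338246)
phase 3: p=0.2195, T=0.577, ωT=1.713805, cosh=2.865110, sinh=2.684931; start (x,ẋ)=(0.083982, 0.338246) → end (x,ẋ)=(0.136986, -0.111614)
phase 4: p=0.3147, T=0.556, ωT=1.651431, cosh=2.703106, sinh=2.511331; start (x,ẋ)=(0.136986, -0.111614) → end (x,ẋ)=(-0.260051, -1.627301)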